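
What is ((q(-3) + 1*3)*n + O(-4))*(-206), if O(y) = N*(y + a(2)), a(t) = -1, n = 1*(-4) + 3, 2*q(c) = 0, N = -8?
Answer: -7622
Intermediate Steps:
q(c) = 0 (q(c) = (1/2)*0 = 0)
n = -1 (n = -4 + 3 = -1)
O(y) = 8 - 8*y (O(y) = -8*(y - 1) = -8*(-1 + y) = 8 - 8*y)
((q(-3) + 1*3)*n + O(-4))*(-206) = ((0 + 1*3)*(-1) + (8 - 8*(-4)))*(-206) = ((0 + 3)*(-1) + (8 + 32))*(-206) = (3*(-1) + 40)*(-206) = (-3 + 40)*(-206) = 37*(-206) = -7622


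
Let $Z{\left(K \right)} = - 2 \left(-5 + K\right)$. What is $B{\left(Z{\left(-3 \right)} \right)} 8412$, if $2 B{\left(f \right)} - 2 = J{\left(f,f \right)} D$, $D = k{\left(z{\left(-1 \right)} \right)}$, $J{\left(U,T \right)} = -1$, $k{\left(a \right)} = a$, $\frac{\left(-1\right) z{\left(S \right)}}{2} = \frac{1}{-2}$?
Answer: $4206$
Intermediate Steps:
$z{\left(S \right)} = 1$ ($z{\left(S \right)} = - \frac{2}{-2} = \left(-2\right) \left(- \frac{1}{2}\right) = 1$)
$D = 1$
$Z{\left(K \right)} = 10 - 2 K$
$B{\left(f \right)} = \frac{1}{2}$ ($B{\left(f \right)} = 1 + \frac{\left(-1\right) 1}{2} = 1 + \frac{1}{2} \left(-1\right) = 1 - \frac{1}{2} = \frac{1}{2}$)
$B{\left(Z{\left(-3 \right)} \right)} 8412 = \frac{1}{2} \cdot 8412 = 4206$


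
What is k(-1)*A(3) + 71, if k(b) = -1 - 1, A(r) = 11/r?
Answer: 191/3 ≈ 63.667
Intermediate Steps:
k(b) = -2
k(-1)*A(3) + 71 = -22/3 + 71 = 191/3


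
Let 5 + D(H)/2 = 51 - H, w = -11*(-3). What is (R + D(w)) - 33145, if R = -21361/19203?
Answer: -636005518/19203 ≈ -33120.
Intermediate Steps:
w = 33
D(H) = 92 - 2*H (D(H) = -10 + 2*(51 - H) = -10 + (102 - 2*H) = 92 - 2*H)
R = -21361/19203 (R = -21361*1/19203 = -21361/19203 ≈ -1.1124)
(R + D(w)) - 33145 = (-21361/19203 + (92 - 2*33)) - 33145 = (-21361/19203 + (92 - 66)) - 33145 = (-21361/19203 + 26) - 33145 = 477917/19203 - 33145 = -636005518/19203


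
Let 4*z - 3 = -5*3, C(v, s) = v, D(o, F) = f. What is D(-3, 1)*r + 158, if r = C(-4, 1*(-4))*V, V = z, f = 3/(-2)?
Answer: 140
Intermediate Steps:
f = -3/2 (f = 3*(-1/2) = -3/2 ≈ -1.5000)
D(o, F) = -3/2
z = -3 (z = 3/4 + (-5*3)/4 = 3/4 + (1/4)*(-15) = 3/4 - 15/4 = -3)
V = -3
r = 12 (r = -4*(-3) = 12)
D(-3, 1)*r + 158 = -3/2*12 + 158 = -18 + 158 = 140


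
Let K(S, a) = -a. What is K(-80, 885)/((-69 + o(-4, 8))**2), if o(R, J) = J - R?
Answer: -295/1083 ≈ -0.27239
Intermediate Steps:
K(-80, 885)/((-69 + o(-4, 8))**2) = (-1*885)/((-69 + (8 - 1*(-4)))**2) = -885/(-69 + (8 + 4))**2 = -885/(-69 + 12)**2 = -885/((-57)**2) = -885/3249 = -885*1/3249 = -295/1083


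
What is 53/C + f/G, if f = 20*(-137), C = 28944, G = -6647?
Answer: 79658851/192390768 ≈ 0.41405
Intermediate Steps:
f = -2740
53/C + f/G = 53/28944 - 2740/(-6647) = 53*(1/28944) - 2740*(-1/6647) = 53/28944 + 2740/6647 = 79658851/192390768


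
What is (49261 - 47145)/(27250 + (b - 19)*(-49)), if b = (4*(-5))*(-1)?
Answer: 2116/27201 ≈ 0.077791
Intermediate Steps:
b = 20 (b = -20*(-1) = 20)
(49261 - 47145)/(27250 + (b - 19)*(-49)) = (49261 - 47145)/(27250 + (20 - 19)*(-49)) = 2116/(27250 + 1*(-49)) = 2116/(27250 - 49) = 2116/27201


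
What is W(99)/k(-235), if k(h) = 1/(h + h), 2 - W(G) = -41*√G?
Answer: -940 - 57810*√11 ≈ -1.9267e+5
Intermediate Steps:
W(G) = 2 + 41*√G (W(G) = 2 - (-41)*√G = 2 + 41*√G)
k(h) = 1/(2*h)
W(99)/k(-235) = (2 + 41*√99)/(((½)/(-235))) = (2 + 41*(3*√11))/(((½)*(-1/235))) = (2 + 123*√11)/(-1/470) = (2 + 123*√11)*(-470) = -940 - 57810*√11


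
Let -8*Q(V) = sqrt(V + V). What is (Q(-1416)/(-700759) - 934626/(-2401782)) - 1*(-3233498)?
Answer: 1294359704677/400297 + I*sqrt(177)/1401518 ≈ 3.2335e+6 + 9.4927e-6*I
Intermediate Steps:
Q(V) = -sqrt(2)*sqrt(V)/8 (Q(V) = -sqrt(V + V)/8 = -sqrt(2)*sqrt(V)/8)
(Q(-1416)/(-700759) - 934626/(-2401782)) - 1*(-3233498) = (-sqrt(2)*sqrt(-1416)/8/(-700759) - 934626/(-2401782)) - 1*(-3233498) = (-sqrt(2)*2*I*sqrt(354)/8*(-1/700759) - 934626*(-1/2401782)) + 3233498 = (-I*sqrt(177)/2*(-1/700759) + 155771/400297) + 3233498 = (I*sqrt(177)/1401518 + 155771/400297) + 3233498 = (155771/400297 + I*sqrt(177)/1401518) + 3233498 = 1294359704677/400297 + I*sqrt(177)/1401518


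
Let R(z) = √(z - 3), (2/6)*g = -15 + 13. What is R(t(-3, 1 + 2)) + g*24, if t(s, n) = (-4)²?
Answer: -144 + √13 ≈ -140.39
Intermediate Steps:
t(s, n) = 16
g = -6 (g = 3*(-15 + 13) = 3*(-2) = -6)
R(z) = √(-3 + z)
R(t(-3, 1 + 2)) + g*24 = √(-3 + 16) - 6*24 = √13 - 144 = -144 + √13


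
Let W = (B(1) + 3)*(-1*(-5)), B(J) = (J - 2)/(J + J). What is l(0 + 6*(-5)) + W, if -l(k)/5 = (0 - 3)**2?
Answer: -65/2 ≈ -32.500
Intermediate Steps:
B(J) = (-2 + J)/(2*J) (B(J) = (-2 + J)/((2*J)) = (-2 + J)*(1/(2*J)) = (-2 + J)/(2*J))
l(k) = -45 (l(k) = -5*(0 - 3)**2 = -5*(-3)**2 = -5*9 = -45)
W = 25/2 (W = ((1/2)*(-2 + 1)/1 + 3)*(-1*(-5)) = ((1/2)*1*(-1) + 3)*5 = (-1/2 + 3)*5 = (5/2)*5 = 25/2 ≈ 12.500)
l(0 + 6*(-5)) + W = -45 + 25/2 = -65/2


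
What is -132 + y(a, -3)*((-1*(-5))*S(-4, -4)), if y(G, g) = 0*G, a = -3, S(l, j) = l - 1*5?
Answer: -132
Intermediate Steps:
S(l, j) = -5 + l (S(l, j) = l - 5 = -5 + l)
y(G, g) = 0
-132 + y(a, -3)*((-1*(-5))*S(-4, -4)) = -132 + 0*((-1*(-5))*(-5 - 4)) = -132 + 0*(5*(-9)) = -132 + 0*(-45) = -132 + 0 = -132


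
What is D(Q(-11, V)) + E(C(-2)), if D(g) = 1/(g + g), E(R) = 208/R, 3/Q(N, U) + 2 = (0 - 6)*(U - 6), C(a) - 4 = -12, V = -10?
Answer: -31/3 ≈ -10.333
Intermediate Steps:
C(a) = -8 (C(a) = 4 - 12 = -8)
Q(N, U) = 3/(34 - 6*U) (Q(N, U) = 3/(-2 + (0 - 6)*(U - 6)) = 3/(-2 - 6*(-6 + U)) = 3/(-2 + (36 - 6*U)) = 3/(34 - 6*U))
D(g) = 1/(2*g)
D(Q(-11, V)) + E(C(-2)) = 1/(2*((-3/(-34 + 6*(-10))))) + 208/(-8) = 1/(2*((-3/(-34 - 60)))) + 208*(-1/8) = 1/(2*((-3/(-94)))) - 26 = 1/(2*((-3*(-1/94)))) - 26 = 1/(2*(3/94)) - 26 = (1/2)*(94/3) - 26 = 47/3 - 26 = -31/3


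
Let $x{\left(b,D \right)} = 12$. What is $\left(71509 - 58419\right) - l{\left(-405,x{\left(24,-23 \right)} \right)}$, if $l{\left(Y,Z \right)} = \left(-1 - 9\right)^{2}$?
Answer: $12990$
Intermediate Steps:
$l{\left(Y,Z \right)} = 100$ ($l{\left(Y,Z \right)} = \left(-10\right)^{2} = 100$)
$\left(71509 - 58419\right) - l{\left(-405,x{\left(24,-23 \right)} \right)} = \left(71509 - 58419\right) - 100 = 13090 - 100 = 12990$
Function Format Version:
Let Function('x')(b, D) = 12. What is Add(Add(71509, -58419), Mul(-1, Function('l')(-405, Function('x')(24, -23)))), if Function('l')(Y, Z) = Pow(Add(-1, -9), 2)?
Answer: 12990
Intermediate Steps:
Function('l')(Y, Z) = 100 (Function('l')(Y, Z) = Pow(-10, 2) = 100)
Add(Add(71509, -58419), Mul(-1, Function('l')(-405, Function('x')(24, -23)))) = Add(Add(71509, -58419), Mul(-1, 100)) = Add(13090, -100) = 12990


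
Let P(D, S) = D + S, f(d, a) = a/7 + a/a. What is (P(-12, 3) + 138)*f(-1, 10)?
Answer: 2193/7 ≈ 313.29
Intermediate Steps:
f(d, a) = 1 + a/7 (f(d, a) = a*(⅐) + 1 = a/7 + 1 = 1 + a/7)
(P(-12, 3) + 138)*f(-1, 10) = ((-12 + 3) + 138)*(1 + (⅐)*10) = (-9 + 138)*(1 + 10/7) = 129*(17/7) = 2193/7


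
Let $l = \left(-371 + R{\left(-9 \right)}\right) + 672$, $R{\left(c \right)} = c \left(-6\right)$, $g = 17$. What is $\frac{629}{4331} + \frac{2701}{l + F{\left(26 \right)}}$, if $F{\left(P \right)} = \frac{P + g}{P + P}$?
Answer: $\frac{619935999}{80136493} \approx 7.736$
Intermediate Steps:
$R{\left(c \right)} = - 6 c$
$l = 355$ ($l = \left(-371 - -54\right) + 672 = \left(-371 + 54\right) + 672 = -317 + 672 = 355$)
$F{\left(P \right)} = \frac{17 + P}{2 P}$ ($F{\left(P \right)} = \frac{P + 17}{P + P} = \frac{17 + P}{2 P}$)
$\frac{629}{4331} + \frac{2701}{l + F{\left(26 \right)}} = \frac{629}{4331} + \frac{2701}{355 + \frac{17 + 26}{2 \cdot 26}} = 629 \cdot \frac{1}{4331} + \frac{2701}{355 + \frac{1}{2} \cdot \frac{1}{26} \cdot 43} = \frac{629}{4331} + \frac{2701}{355 + \frac{43}{52}} = \frac{629}{4331} + \frac{2701}{\frac{18503}{52}} = \frac{629}{4331} + 2701 \cdot \frac{52}{18503} = \frac{629}{4331} + \frac{140452}{18503} = \frac{619935999}{80136493}$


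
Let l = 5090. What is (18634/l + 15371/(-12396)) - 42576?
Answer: -1343103609983/31547820 ≈ -42574.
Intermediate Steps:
(18634/l + 15371/(-12396)) - 42576 = (18634/5090 + 15371/(-12396)) - 42576 = (18634*(1/5090) + 15371*(-1/12396)) - 42576 = (9317/2545 - 15371/12396) - 42576 = 76374337/31547820 - 42576 = -1343103609983/31547820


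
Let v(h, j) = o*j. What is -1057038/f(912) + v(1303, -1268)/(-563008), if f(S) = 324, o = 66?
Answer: -6198893077/1900152 ≈ -3262.3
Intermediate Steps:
v(h, j) = 66*j
-1057038/f(912) + v(1303, -1268)/(-563008) = -1057038/324 + (66*(-1268))/(-563008) = -1057038*1/324 - 83688*(-1/563008) = -176173/54 + 10461/70376 = -6198893077/1900152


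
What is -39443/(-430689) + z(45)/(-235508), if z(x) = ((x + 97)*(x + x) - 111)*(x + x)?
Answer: -34413340189/7245050358 ≈ -4.7499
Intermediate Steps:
z(x) = 2*x*(-111 + 2*x*(97 + x)) (z(x) = ((97 + x)*(2*x) - 111)*(2*x) = (2*x*(97 + x) - 111)*(2*x) = (-111 + 2*x*(97 + x))*(2*x) = 2*x*(-111 + 2*x*(97 + x)))
-39443/(-430689) + z(45)/(-235508) = -39443/(-430689) + (2*45*(-111 + 2*45² + 194*45))/(-235508) = -39443*(-1/430689) + (2*45*(-111 + 2*2025 + 8730))*(-1/235508) = 39443/430689 + (2*45*(-111 + 4050 + 8730))*(-1/235508) = 39443/430689 + (2*45*12669)*(-1/235508) = 39443/430689 + 1140210*(-1/235508) = 39443/430689 - 570105/117754 = -34413340189/7245050358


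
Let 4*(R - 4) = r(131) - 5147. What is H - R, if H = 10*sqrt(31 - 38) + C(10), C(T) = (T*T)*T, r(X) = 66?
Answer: 9065/4 + 10*I*sqrt(7) ≈ 2266.3 + 26.458*I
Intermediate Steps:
C(T) = T**3 (C(T) = T**2*T = T**3)
H = 1000 + 10*I*sqrt(7) (H = 10*sqrt(31 - 38) + 10**3 = 10*sqrt(-7) + 1000 = 10*(I*sqrt(7)) + 1000 = 10*I*sqrt(7) + 1000 = 1000 + 10*I*sqrt(7) ≈ 1000.0 + 26.458*I)
R = -5065/4 (R = 4 + (66 - 5147)/4 = 4 + (1/4)*(-5081) = 4 - 5081/4 = -5065/4 ≈ -1266.3)
H - R = (1000 + 10*I*sqrt(7)) - 1*(-5065/4) = (1000 + 10*I*sqrt(7)) + 5065/4 = 9065/4 + 10*I*sqrt(7)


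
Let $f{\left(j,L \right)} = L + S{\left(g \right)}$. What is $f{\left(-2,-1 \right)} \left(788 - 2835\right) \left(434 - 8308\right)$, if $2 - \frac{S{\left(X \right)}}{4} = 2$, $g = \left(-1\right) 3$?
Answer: $-16118078$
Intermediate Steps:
$g = -3$
$S{\left(X \right)} = 0$ ($S{\left(X \right)} = 8 - 8 = 0$)
$f{\left(j,L \right)} = L$ ($f{\left(j,L \right)} = L + 0 = L$)
$f{\left(-2,-1 \right)} \left(788 - 2835\right) \left(434 - 8308\right) = - \left(788 - 2835\right) \left(434 - 8308\right) = - \left(-2047\right) \left(-7874\right) = \left(-1\right) 16118078 = -16118078$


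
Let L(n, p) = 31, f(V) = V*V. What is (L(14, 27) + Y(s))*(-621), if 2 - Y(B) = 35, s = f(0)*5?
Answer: 1242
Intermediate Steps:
f(V) = V²
s = 0 (s = 0²*5 = 0*5 = 0)
Y(B) = -33 (Y(B) = 2 - 1*35 = 2 - 35 = -33)
(L(14, 27) + Y(s))*(-621) = (31 - 33)*(-621) = -2*(-621) = 1242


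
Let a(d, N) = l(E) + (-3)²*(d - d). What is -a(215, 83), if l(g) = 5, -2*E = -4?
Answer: -5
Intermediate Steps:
E = 2 (E = -½*(-4) = 2)
a(d, N) = 5 (a(d, N) = 5 + (-3)²*(d - d) = 5 + 9*0 = 5 + 0 = 5)
-a(215, 83) = -1*5 = -5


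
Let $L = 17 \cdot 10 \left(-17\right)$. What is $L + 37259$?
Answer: $34369$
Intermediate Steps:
$L = -2890$ ($L = 170 \left(-17\right) = -2890$)
$L + 37259 = -2890 + 37259 = 34369$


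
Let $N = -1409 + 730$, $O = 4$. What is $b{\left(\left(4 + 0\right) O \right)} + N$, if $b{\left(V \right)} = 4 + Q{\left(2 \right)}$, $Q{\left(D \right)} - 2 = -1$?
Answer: $-674$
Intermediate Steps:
$Q{\left(D \right)} = 1$ ($Q{\left(D \right)} = 2 - 1 = 1$)
$N = -679$
$b{\left(V \right)} = 5$ ($b{\left(V \right)} = 4 + 1 = 5$)
$b{\left(\left(4 + 0\right) O \right)} + N = 5 - 679 = -674$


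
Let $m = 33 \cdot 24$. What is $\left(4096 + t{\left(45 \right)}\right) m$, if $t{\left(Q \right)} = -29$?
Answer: $3221064$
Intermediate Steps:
$m = 792$
$\left(4096 + t{\left(45 \right)}\right) m = \left(4096 - 29\right) 792 = 4067 \cdot 792 = 3221064$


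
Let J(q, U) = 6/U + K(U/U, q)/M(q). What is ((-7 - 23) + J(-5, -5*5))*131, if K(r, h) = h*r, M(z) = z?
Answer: -95761/25 ≈ -3830.4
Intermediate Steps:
J(q, U) = 1 + 6/U (J(q, U) = 6/U + (q*(U/U))/q = 6/U + (q*1)/q = 6/U + q/q = 6/U + 1 = 1 + 6/U)
((-7 - 23) + J(-5, -5*5))*131 = ((-7 - 23) + (6 - 5*5)/((-5*5)))*131 = (-30 + (6 - 25)/(-25))*131 = (-30 - 1/25*(-19))*131 = (-30 + 19/25)*131 = -731/25*131 = -95761/25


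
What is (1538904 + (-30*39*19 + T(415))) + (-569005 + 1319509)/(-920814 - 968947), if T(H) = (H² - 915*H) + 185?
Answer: 2474374822695/1889761 ≈ 1.3094e+6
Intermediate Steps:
T(H) = 185 + H² - 915*H
(1538904 + (-30*39*19 + T(415))) + (-569005 + 1319509)/(-920814 - 968947) = (1538904 + (-30*39*19 + (185 + 415² - 915*415))) + (-569005 + 1319509)/(-920814 - 968947) = (1538904 + (-1170*19 + (185 + 172225 - 379725))) + 750504/(-1889761) = (1538904 + (-22230 - 207315)) + 750504*(-1/1889761) = (1538904 - 229545) - 750504/1889761 = 1309359 - 750504/1889761 = 2474374822695/1889761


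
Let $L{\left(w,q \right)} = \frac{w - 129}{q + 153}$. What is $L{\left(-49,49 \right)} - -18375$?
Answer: $\frac{1855786}{101} \approx 18374.0$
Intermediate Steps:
$L{\left(w,q \right)} = \frac{-129 + w}{153 + q}$
$L{\left(-49,49 \right)} - -18375 = \frac{-129 - 49}{153 + 49} - -18375 = \frac{1}{202} \left(-178\right) + 18375 = - \frac{89}{101} + 18375 = \frac{1855786}{101}$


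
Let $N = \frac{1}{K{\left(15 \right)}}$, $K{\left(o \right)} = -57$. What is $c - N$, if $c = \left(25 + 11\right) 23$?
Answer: $\frac{47197}{57} \approx 828.02$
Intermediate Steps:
$N = - \frac{1}{57}$ ($N = \frac{1}{-57} = - \frac{1}{57} \approx -0.017544$)
$c = 828$ ($c = 36 \cdot 23 = 828$)
$c - N = 828 - - \frac{1}{57} = 828 + \frac{1}{57} = \frac{47197}{57}$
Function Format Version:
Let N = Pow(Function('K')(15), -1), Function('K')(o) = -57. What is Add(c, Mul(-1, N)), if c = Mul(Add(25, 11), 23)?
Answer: Rational(47197, 57) ≈ 828.02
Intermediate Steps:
N = Rational(-1, 57) (N = Pow(-57, -1) = Rational(-1, 57) ≈ -0.017544)
c = 828 (c = Mul(36, 23) = 828)
Add(c, Mul(-1, N)) = Add(828, Mul(-1, Rational(-1, 57))) = Add(828, Rational(1, 57)) = Rational(47197, 57)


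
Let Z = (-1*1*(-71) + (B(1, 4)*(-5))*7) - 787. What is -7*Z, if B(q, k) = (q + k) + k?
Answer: 7217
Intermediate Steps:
B(q, k) = q + 2*k (B(q, k) = (k + q) + k = q + 2*k)
Z = -1031 (Z = (-1*1*(-71) + ((1 + 2*4)*(-5))*7) - 787 = (-1*(-71) + ((1 + 8)*(-5))*7) - 787 = (71 + (9*(-5))*7) - 787 = (71 - 45*7) - 787 = (71 - 315) - 787 = -244 - 787 = -1031)
-7*Z = -7*(-1031) = 7217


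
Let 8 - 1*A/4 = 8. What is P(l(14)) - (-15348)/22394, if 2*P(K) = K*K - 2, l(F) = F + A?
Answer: 1093783/11197 ≈ 97.685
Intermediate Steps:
A = 0 (A = 32 - 4*8 = 32 - 32 = 0)
l(F) = F (l(F) = F + 0 = F)
P(K) = -1 + K²/2 (P(K) = (K*K - 2)/2 = (K² - 2)/2 = (-2 + K²)/2 = -1 + K²/2)
P(l(14)) - (-15348)/22394 = (-1 + (½)*14²) - (-15348)/22394 = (-1 + (½)*196) - (-15348)/22394 = (-1 + 98) - 1*(-7674/11197) = 97 + 7674/11197 = 1093783/11197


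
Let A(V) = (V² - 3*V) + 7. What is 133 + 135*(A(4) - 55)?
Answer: -5807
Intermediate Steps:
A(V) = 7 + V² - 3*V
133 + 135*(A(4) - 55) = 133 + 135*((7 + 4² - 3*4) - 55) = 133 + 135*((7 + 16 - 12) - 55) = 133 + 135*(11 - 55) = 133 + 135*(-44) = 133 - 5940 = -5807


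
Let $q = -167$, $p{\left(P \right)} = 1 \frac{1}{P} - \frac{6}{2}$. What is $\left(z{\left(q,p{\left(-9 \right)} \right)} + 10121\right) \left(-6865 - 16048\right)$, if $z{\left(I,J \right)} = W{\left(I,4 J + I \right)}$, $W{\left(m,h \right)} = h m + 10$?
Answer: $- \frac{8268935092}{9} \approx -9.1877 \cdot 10^{8}$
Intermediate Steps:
$p{\left(P \right)} = -3 + \frac{1}{P}$ ($p{\left(P \right)} = \frac{1}{P} - 3 = -3 + \frac{1}{P}$)
$W{\left(m,h \right)} = 10 + h m$
$z{\left(I,J \right)} = 10 + I \left(I + 4 J\right)$ ($z{\left(I,J \right)} = 10 + \left(4 J + I\right) I = 10 + \left(I + 4 J\right) I = 10 + I \left(I + 4 J\right)$)
$\left(z{\left(q,p{\left(-9 \right)} \right)} + 10121\right) \left(-6865 - 16048\right) = \left(\left(10 - 167 \left(-167 + 4 \left(-3 + \frac{1}{-9}\right)\right)\right) + 10121\right) \left(-6865 - 16048\right) = \left(\left(10 - 167 \left(-167 + 4 \left(-3 - \frac{1}{9}\right)\right)\right) + 10121\right) \left(-22913\right) = \left(\left(10 - 167 \left(-167 + 4 \left(- \frac{28}{9}\right)\right)\right) + 10121\right) \left(-22913\right) = \left(\left(10 - 167 \left(-167 - \frac{112}{9}\right)\right) + 10121\right) \left(-22913\right) = \left(\left(10 - - \frac{269705}{9}\right) + 10121\right) \left(-22913\right) = \left(\left(10 + \frac{269705}{9}\right) + 10121\right) \left(-22913\right) = \left(\frac{269795}{9} + 10121\right) \left(-22913\right) = \frac{360884}{9} \left(-22913\right) = - \frac{8268935092}{9}$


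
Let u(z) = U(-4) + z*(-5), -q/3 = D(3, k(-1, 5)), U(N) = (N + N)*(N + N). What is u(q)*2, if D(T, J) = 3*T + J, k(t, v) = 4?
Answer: 518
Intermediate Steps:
U(N) = 4*N² (U(N) = (2*N)*(2*N) = 4*N²)
D(T, J) = J + 3*T
q = -39 (q = -3*(4 + 3*3) = -3*(4 + 9) = -3*13 = -39)
u(z) = 64 - 5*z (u(z) = 4*(-4)² + z*(-5) = 4*16 - 5*z = 64 - 5*z)
u(q)*2 = (64 - 5*(-39))*2 = (64 + 195)*2 = 259*2 = 518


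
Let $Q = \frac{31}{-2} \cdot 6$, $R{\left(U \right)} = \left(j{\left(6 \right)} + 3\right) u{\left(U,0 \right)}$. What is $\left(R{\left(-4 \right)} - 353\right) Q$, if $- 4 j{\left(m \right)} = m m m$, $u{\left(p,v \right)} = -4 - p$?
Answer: $32829$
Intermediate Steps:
$j{\left(m \right)} = - \frac{m^{3}}{4}$ ($j{\left(m \right)} = - \frac{m m m}{4} = - \frac{m^{2} m}{4} = - \frac{m^{3}}{4}$)
$R{\left(U \right)} = 204 + 51 U$ ($R{\left(U \right)} = \left(- \frac{6^{3}}{4} + 3\right) \left(-4 - U\right) = \left(\left(- \frac{1}{4}\right) 216 + 3\right) \left(-4 - U\right) = \left(-54 + 3\right) \left(-4 - U\right) = - 51 \left(-4 - U\right) = 204 + 51 U$)
$Q = -93$ ($Q = 31 \left(- \frac{1}{2}\right) 6 = \left(- \frac{31}{2}\right) 6 = -93$)
$\left(R{\left(-4 \right)} - 353\right) Q = \left(\left(204 + 51 \left(-4\right)\right) - 353\right) \left(-93\right) = \left(\left(204 - 204\right) - 353\right) \left(-93\right) = \left(0 - 353\right) \left(-93\right) = \left(-353\right) \left(-93\right) = 32829$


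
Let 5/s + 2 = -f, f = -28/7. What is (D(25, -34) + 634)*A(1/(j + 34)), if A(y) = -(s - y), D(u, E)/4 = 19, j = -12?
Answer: -19170/11 ≈ -1742.7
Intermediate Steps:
D(u, E) = 76 (D(u, E) = 4*19 = 76)
f = -4 (f = -28*⅐ = -4)
s = 5/2 (s = 5/(-2 - 1*(-4)) = 5/(-2 + 4) = 5/2 ≈ 2.5000)
A(y) = -5/2 + y (A(y) = -(5/2 - y) = -5/2 + y)
(D(25, -34) + 634)*A(1/(j + 34)) = (76 + 634)*(-5/2 + 1/(-12 + 34)) = 710*(-5/2 + 1/22) = 710*(-27/11) = -19170/11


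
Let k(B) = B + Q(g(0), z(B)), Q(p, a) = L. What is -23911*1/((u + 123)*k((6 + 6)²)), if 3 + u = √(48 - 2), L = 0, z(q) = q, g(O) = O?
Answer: -119555/86124 + 23911*√46/2066976 ≈ -1.3097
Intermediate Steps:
Q(p, a) = 0
u = -3 + √46 (u = -3 + √(48 - 2) = -3 + √46 ≈ 3.7823)
k(B) = B (k(B) = B + 0 = B)
-23911*1/((u + 123)*k((6 + 6)²)) = -23911*1/((6 + 6)²*((-3 + √46) + 123)) = -23911*1/(144*(120 + √46)) = -23911/(17280 + 144*√46)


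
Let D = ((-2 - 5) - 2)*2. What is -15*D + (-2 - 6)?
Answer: 262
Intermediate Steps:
D = -18 (D = (-7 - 2)*2 = -9*2 = -18)
-15*D + (-2 - 6) = -15*(-18) + (-2 - 6) = 270 - 8 = 262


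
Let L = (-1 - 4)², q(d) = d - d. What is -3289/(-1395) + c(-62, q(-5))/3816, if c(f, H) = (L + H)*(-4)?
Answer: 344759/147870 ≈ 2.3315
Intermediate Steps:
q(d) = 0
L = 25 (L = (-5)² = 25)
c(f, H) = -100 - 4*H (c(f, H) = (25 + H)*(-4) = -100 - 4*H)
-3289/(-1395) + c(-62, q(-5))/3816 = -3289/(-1395) + (-100 - 4*0)/3816 = -3289*(-1/1395) + (-100 + 0)*(1/3816) = 3289/1395 - 100*1/3816 = 3289/1395 - 25/954 = 344759/147870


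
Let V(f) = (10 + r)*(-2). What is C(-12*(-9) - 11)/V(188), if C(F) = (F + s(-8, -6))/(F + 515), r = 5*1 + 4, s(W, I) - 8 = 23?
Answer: -16/2907 ≈ -0.0055040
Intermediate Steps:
s(W, I) = 31 (s(W, I) = 8 + 23 = 31)
r = 9 (r = 5 + 4 = 9)
C(F) = (31 + F)/(515 + F) (C(F) = (F + 31)/(F + 515) = (31 + F)/(515 + F))
V(f) = -38 (V(f) = (10 + 9)*(-2) = 19*(-2) = -38)
C(-12*(-9) - 11)/V(188) = ((31 + (-12*(-9) - 11))/(515 + (-12*(-9) - 11)))/(-38) = ((31 + (108 - 11))/(515 + (108 - 11)))*(-1/38) = ((31 + 97)/(515 + 97))*(-1/38) = (128/612)*(-1/38) = ((1/612)*128)*(-1/38) = (32/153)*(-1/38) = -16/2907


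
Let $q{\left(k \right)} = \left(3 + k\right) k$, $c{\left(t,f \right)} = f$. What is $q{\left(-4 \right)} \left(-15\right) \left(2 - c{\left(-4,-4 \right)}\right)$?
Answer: $-360$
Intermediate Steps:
$q{\left(k \right)} = k \left(3 + k\right)$
$q{\left(-4 \right)} \left(-15\right) \left(2 - c{\left(-4,-4 \right)}\right) = - 4 \left(3 - 4\right) \left(-15\right) \left(2 - -4\right) = \left(-4\right) \left(-1\right) \left(-15\right) \left(2 + 4\right) = 4 \left(-15\right) 6 = \left(-60\right) 6 = -360$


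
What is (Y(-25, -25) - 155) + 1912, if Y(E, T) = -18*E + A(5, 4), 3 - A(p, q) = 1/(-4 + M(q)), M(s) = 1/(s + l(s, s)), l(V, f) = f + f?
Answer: 103882/47 ≈ 2210.3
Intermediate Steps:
l(V, f) = 2*f
M(s) = 1/(3*s) (M(s) = 1/(s + 2*s) = 1/(3*s))
A(p, q) = 3 - 1/(-4 + 1/(3*q))
Y(E, T) = 153/47 - 18*E (Y(E, T) = -18*E + 3*(-1 + 13*4)/(-1 + 12*4) = -18*E + 3*(-1 + 52)/(-1 + 48) = -18*E + 3*51/47 = -18*E + 3*(1/47)*51 = -18*E + 153/47 = 153/47 - 18*E)
(Y(-25, -25) - 155) + 1912 = ((153/47 - 18*(-25)) - 155) + 1912 = ((153/47 + 450) - 155) + 1912 = (21303/47 - 155) + 1912 = 14018/47 + 1912 = 103882/47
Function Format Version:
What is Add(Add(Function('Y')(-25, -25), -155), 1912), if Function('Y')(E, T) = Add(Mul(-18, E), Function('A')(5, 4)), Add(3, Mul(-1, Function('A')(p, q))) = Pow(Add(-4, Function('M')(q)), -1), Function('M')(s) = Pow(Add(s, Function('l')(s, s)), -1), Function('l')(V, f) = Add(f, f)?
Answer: Rational(103882, 47) ≈ 2210.3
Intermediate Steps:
Function('l')(V, f) = Mul(2, f)
Function('M')(s) = Mul(Rational(1, 3), Pow(s, -1)) (Function('M')(s) = Pow(Add(s, Mul(2, s)), -1) = Pow(Mul(3, s), -1) = Mul(Rational(1, 3), Pow(s, -1)))
Function('A')(p, q) = Add(3, Mul(-1, Pow(Add(-4, Mul(Rational(1, 3), Pow(q, -1))), -1)))
Function('Y')(E, T) = Add(Rational(153, 47), Mul(-18, E)) (Function('Y')(E, T) = Add(Mul(-18, E), Mul(3, Pow(Add(-1, Mul(12, 4)), -1), Add(-1, Mul(13, 4)))) = Add(Mul(-18, E), Mul(3, Pow(Add(-1, 48), -1), Add(-1, 52))) = Add(Mul(-18, E), Mul(3, Pow(47, -1), 51)) = Add(Mul(-18, E), Mul(3, Rational(1, 47), 51)) = Add(Mul(-18, E), Rational(153, 47)) = Add(Rational(153, 47), Mul(-18, E)))
Add(Add(Function('Y')(-25, -25), -155), 1912) = Add(Add(Add(Rational(153, 47), Mul(-18, -25)), -155), 1912) = Add(Add(Add(Rational(153, 47), 450), -155), 1912) = Add(Add(Rational(21303, 47), -155), 1912) = Add(Rational(14018, 47), 1912) = Rational(103882, 47)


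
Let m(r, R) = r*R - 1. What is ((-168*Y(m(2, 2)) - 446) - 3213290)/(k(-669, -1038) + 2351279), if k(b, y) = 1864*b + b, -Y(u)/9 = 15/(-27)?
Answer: -1607288/551797 ≈ -2.9128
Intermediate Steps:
m(r, R) = -1 + R*r (m(r, R) = R*r - 1 = -1 + R*r)
Y(u) = 5 (Y(u) = -135/(-27) = -135*(-1)/27 = -9*(-5/9) = 5)
k(b, y) = 1865*b
((-168*Y(m(2, 2)) - 446) - 3213290)/(k(-669, -1038) + 2351279) = ((-168*5 - 446) - 3213290)/(1865*(-669) + 2351279) = ((-840 - 446) - 3213290)/(-1247685 + 2351279) = (-1286 - 3213290)/1103594 = -3214576*1/1103594 = -1607288/551797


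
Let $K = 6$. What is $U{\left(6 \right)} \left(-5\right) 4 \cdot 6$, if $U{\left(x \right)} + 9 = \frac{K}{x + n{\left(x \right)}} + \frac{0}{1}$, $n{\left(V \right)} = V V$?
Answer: $\frac{7440}{7} \approx 1062.9$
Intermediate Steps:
$n{\left(V \right)} = V^{2}$
$U{\left(x \right)} = -9 + \frac{6}{x + x^{2}}$ ($U{\left(x \right)} = -9 + \left(\frac{6}{x + x^{2}} + \frac{0}{1}\right) = -9 + \left(\frac{6}{x + x^{2}} + 0 \cdot 1\right) = -9 + \left(\frac{6}{x + x^{2}} + 0\right) = -9 + \frac{6}{x + x^{2}}$)
$U{\left(6 \right)} \left(-5\right) 4 \cdot 6 = \frac{3 \left(2 - 18 - 3 \cdot 6^{2}\right)}{6 \left(1 + 6\right)} \left(-5\right) 4 \cdot 6 = 3 \cdot \frac{1}{6} \cdot \frac{1}{7} \left(2 - 18 - 108\right) \left(\left(-20\right) 6\right) = 3 \cdot \frac{1}{6} \cdot \frac{1}{7} \left(2 - 18 - 108\right) \left(-120\right) = 3 \cdot \frac{1}{6} \cdot \frac{1}{7} \left(-124\right) \left(-120\right) = \left(- \frac{62}{7}\right) \left(-120\right) = \frac{7440}{7}$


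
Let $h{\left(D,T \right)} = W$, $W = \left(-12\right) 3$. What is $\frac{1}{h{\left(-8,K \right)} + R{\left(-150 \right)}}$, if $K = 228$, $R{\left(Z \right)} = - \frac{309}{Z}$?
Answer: $- \frac{50}{1697} \approx -0.029464$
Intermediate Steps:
$W = -36$
$h{\left(D,T \right)} = -36$
$\frac{1}{h{\left(-8,K \right)} + R{\left(-150 \right)}} = \frac{1}{-36 - \frac{309}{-150}} = \frac{1}{-36 - - \frac{103}{50}} = \frac{1}{-36 + \frac{103}{50}} = \frac{1}{- \frac{1697}{50}} = - \frac{50}{1697}$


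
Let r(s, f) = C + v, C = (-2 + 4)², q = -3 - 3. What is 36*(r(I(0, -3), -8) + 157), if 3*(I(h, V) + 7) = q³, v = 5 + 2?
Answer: 6048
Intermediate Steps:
q = -6
v = 7
I(h, V) = -79 (I(h, V) = -7 + (⅓)*(-6)³ = -7 + (⅓)*(-216) = -7 - 72 = -79)
C = 4 (C = 2² = 4)
r(s, f) = 11 (r(s, f) = 4 + 7 = 11)
36*(r(I(0, -3), -8) + 157) = 36*(11 + 157) = 36*168 = 6048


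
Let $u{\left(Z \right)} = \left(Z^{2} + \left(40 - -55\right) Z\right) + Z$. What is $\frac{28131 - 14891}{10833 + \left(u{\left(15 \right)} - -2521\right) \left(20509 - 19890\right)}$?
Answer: $\frac{13240}{2601967} \approx 0.0050885$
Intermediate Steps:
$u{\left(Z \right)} = Z^{2} + 96 Z$ ($u{\left(Z \right)} = \left(Z^{2} + \left(40 + 55\right) Z\right) + Z = \left(Z^{2} + 95 Z\right) + Z = Z^{2} + 96 Z$)
$\frac{28131 - 14891}{10833 + \left(u{\left(15 \right)} - -2521\right) \left(20509 - 19890\right)} = \frac{28131 - 14891}{10833 + \left(15 \left(96 + 15\right) - -2521\right) \left(20509 - 19890\right)} = \frac{13240}{10833 + \left(15 \cdot 111 + \left(2548 - 27\right)\right) 619} = \frac{13240}{10833 + \left(1665 + 2521\right) 619} = \frac{13240}{10833 + 4186 \cdot 619} = \frac{13240}{10833 + 2591134} = \frac{13240}{2601967}$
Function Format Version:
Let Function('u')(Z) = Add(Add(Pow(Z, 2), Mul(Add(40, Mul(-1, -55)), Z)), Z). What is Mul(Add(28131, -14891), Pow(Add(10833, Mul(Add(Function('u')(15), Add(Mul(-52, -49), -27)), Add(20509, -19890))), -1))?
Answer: Rational(13240, 2601967) ≈ 0.0050885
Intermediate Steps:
Function('u')(Z) = Add(Pow(Z, 2), Mul(96, Z)) (Function('u')(Z) = Add(Add(Pow(Z, 2), Mul(Add(40, 55), Z)), Z) = Add(Add(Pow(Z, 2), Mul(95, Z)), Z) = Add(Pow(Z, 2), Mul(96, Z)))
Mul(Add(28131, -14891), Pow(Add(10833, Mul(Add(Function('u')(15), Add(Mul(-52, -49), -27)), Add(20509, -19890))), -1)) = Mul(Add(28131, -14891), Pow(Add(10833, Mul(Add(Mul(15, Add(96, 15)), Add(Mul(-52, -49), -27)), Add(20509, -19890))), -1)) = Mul(13240, Pow(Add(10833, Mul(Add(Mul(15, 111), Add(2548, -27)), 619)), -1)) = Mul(13240, Pow(Add(10833, Mul(Add(1665, 2521), 619)), -1)) = Mul(13240, Pow(Add(10833, Mul(4186, 619)), -1)) = Mul(13240, Pow(Add(10833, 2591134), -1)) = Mul(13240, Pow(2601967, -1)) = Mul(13240, Rational(1, 2601967)) = Rational(13240, 2601967)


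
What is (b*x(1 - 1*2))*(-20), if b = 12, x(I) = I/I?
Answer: -240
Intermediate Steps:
x(I) = 1
(b*x(1 - 1*2))*(-20) = (12*1)*(-20) = 12*(-20) = -240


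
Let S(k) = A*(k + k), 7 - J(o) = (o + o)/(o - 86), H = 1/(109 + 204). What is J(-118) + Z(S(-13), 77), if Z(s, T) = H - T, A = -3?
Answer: -1135826/15963 ≈ -71.154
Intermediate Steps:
H = 1/313 ≈ 0.0031949
J(o) = 7 - 2*o/(-86 + o) (J(o) = 7 - (o + o)/(o - 86) = 7 - 2*o/(-86 + o))
S(k) = -6*k (S(k) = -3*(k + k) = -6*k)
Z(s, T) = 1/313 - T
J(-118) + Z(S(-13), 77) = (-602 + 5*(-118))/(-86 - 118) + (1/313 - 1*77) = (-602 - 590)/(-204) + (1/313 - 77) = -1/204*(-1192) - 24100/313 = 298/51 - 24100/313 = -1135826/15963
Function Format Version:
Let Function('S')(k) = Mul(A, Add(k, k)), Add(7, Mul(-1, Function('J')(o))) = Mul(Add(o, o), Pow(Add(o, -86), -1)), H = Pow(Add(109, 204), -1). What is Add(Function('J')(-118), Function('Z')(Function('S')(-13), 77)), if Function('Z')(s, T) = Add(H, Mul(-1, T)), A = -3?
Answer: Rational(-1135826, 15963) ≈ -71.154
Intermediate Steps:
H = Rational(1, 313) (H = Pow(313, -1) = Rational(1, 313) ≈ 0.0031949)
Function('J')(o) = Add(7, Mul(-2, o, Pow(Add(-86, o), -1))) (Function('J')(o) = Add(7, Mul(-1, Mul(Add(o, o), Pow(Add(o, -86), -1)))) = Add(7, Mul(-1, Mul(Mul(2, o), Pow(Add(-86, o), -1)))) = Add(7, Mul(-1, Mul(2, o, Pow(Add(-86, o), -1)))) = Add(7, Mul(-2, o, Pow(Add(-86, o), -1))))
Function('S')(k) = Mul(-6, k) (Function('S')(k) = Mul(-3, Add(k, k)) = Mul(-3, Mul(2, k)) = Mul(-6, k))
Function('Z')(s, T) = Add(Rational(1, 313), Mul(-1, T))
Add(Function('J')(-118), Function('Z')(Function('S')(-13), 77)) = Add(Mul(Pow(Add(-86, -118), -1), Add(-602, Mul(5, -118))), Add(Rational(1, 313), Mul(-1, 77))) = Add(Mul(Pow(-204, -1), Add(-602, -590)), Add(Rational(1, 313), -77)) = Add(Mul(Rational(-1, 204), -1192), Rational(-24100, 313)) = Add(Rational(298, 51), Rational(-24100, 313)) = Rational(-1135826, 15963)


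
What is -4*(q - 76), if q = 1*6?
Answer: 280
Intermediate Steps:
q = 6
-4*(q - 76) = -4*(6 - 76) = -4*(-70) = 280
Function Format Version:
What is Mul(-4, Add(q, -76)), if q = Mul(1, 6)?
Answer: 280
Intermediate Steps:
q = 6
Mul(-4, Add(q, -76)) = Mul(-4, Add(6, -76)) = Mul(-4, -70) = 280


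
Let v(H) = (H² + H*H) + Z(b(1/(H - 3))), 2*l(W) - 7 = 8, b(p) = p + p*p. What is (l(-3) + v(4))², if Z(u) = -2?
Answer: 5625/4 ≈ 1406.3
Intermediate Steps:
b(p) = p + p²
l(W) = 15/2 (l(W) = 7/2 + (½)*8 = 7/2 + 4 = 15/2)
v(H) = -2 + 2*H² (v(H) = (H² + H*H) - 2 = (H² + H²) - 2 = 2*H² - 2 = -2 + 2*H²)
(l(-3) + v(4))² = (15/2 + (-2 + 2*4²))² = (15/2 + (-2 + 2*16))² = (15/2 + (-2 + 32))² = (15/2 + 30)² = (75/2)² = 5625/4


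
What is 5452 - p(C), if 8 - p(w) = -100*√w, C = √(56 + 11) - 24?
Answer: 5444 - 100*√(-24 + √67) ≈ 5444.0 - 397.68*I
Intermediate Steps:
C = -24 + √67 (C = √67 - 24 = -24 + √67 ≈ -15.815)
p(w) = 8 + 100*√w (p(w) = 8 - (-100)*√w = 8 + 100*√w)
5452 - p(C) = 5452 - (8 + 100*√(-24 + √67)) = 5452 + (-8 - 100*√(-24 + √67)) = 5444 - 100*√(-24 + √67)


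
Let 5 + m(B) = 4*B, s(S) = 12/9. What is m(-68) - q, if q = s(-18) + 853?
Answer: -3394/3 ≈ -1131.3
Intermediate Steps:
s(S) = 4/3 (s(S) = 12*(⅑) = 4/3)
m(B) = -5 + 4*B
q = 2563/3 (q = 4/3 + 853 = 2563/3 ≈ 854.33)
m(-68) - q = (-5 + 4*(-68)) - 1*2563/3 = (-5 - 272) - 2563/3 = -277 - 2563/3 = -3394/3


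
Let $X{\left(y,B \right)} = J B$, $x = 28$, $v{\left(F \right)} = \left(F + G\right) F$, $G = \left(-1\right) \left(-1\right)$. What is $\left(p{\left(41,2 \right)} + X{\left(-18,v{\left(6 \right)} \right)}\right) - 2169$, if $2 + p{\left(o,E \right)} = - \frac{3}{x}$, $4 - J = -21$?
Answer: $- \frac{31391}{28} \approx -1121.1$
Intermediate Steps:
$G = 1$
$J = 25$ ($J = 4 - -21 = 4 + 21 = 25$)
$v{\left(F \right)} = F \left(1 + F\right)$ ($v{\left(F \right)} = \left(F + 1\right) F = \left(1 + F\right) F = F \left(1 + F\right)$)
$p{\left(o,E \right)} = - \frac{59}{28}$ ($p{\left(o,E \right)} = -2 - \frac{3}{28} = - \frac{59}{28}$)
$X{\left(y,B \right)} = 25 B$
$\left(p{\left(41,2 \right)} + X{\left(-18,v{\left(6 \right)} \right)}\right) - 2169 = \left(- \frac{59}{28} + 25 \cdot 6 \left(1 + 6\right)\right) - 2169 = \left(- \frac{59}{28} + 25 \cdot 6 \cdot 7\right) - 2169 = \left(- \frac{59}{28} + 25 \cdot 42\right) - 2169 = \left(- \frac{59}{28} + 1050\right) - 2169 = \frac{29341}{28} - 2169 = - \frac{31391}{28}$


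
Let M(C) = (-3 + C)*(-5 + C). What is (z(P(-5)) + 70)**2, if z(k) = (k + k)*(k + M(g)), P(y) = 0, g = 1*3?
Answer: 4900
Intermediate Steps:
g = 3
M(C) = (-5 + C)*(-3 + C)
z(k) = 2*k**2 (z(k) = (k + k)*(k + (15 + 3**2 - 8*3)) = (2*k)*(k + (15 + 9 - 24)) = (2*k)*(k + 0) = (2*k)*k = 2*k**2)
(z(P(-5)) + 70)**2 = (2*0**2 + 70)**2 = (2*0 + 70)**2 = (0 + 70)**2 = 70**2 = 4900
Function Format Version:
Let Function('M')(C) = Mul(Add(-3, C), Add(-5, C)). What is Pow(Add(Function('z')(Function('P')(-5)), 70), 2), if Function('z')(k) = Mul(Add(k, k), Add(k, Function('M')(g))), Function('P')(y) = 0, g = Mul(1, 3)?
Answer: 4900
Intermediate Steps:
g = 3
Function('M')(C) = Mul(Add(-5, C), Add(-3, C))
Function('z')(k) = Mul(2, Pow(k, 2)) (Function('z')(k) = Mul(Add(k, k), Add(k, Add(15, Pow(3, 2), Mul(-8, 3)))) = Mul(Mul(2, k), Add(k, Add(15, 9, -24))) = Mul(Mul(2, k), Add(k, 0)) = Mul(Mul(2, k), k) = Mul(2, Pow(k, 2)))
Pow(Add(Function('z')(Function('P')(-5)), 70), 2) = Pow(Add(Mul(2, Pow(0, 2)), 70), 2) = Pow(Add(Mul(2, 0), 70), 2) = Pow(Add(0, 70), 2) = Pow(70, 2) = 4900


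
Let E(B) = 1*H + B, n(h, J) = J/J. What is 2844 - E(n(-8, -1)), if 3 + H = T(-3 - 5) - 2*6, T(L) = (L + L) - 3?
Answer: 2877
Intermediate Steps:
n(h, J) = 1
T(L) = -3 + 2*L (T(L) = 2*L - 3 = -3 + 2*L)
H = -34 (H = -3 + ((-3 + 2*(-3 - 5)) - 2*6) = -3 + ((-3 + 2*(-8)) - 12) = -3 + ((-3 - 16) - 12) = -3 + (-19 - 12) = -3 - 31 = -34)
E(B) = -34 + B (E(B) = 1*(-34) + B = -34 + B)
2844 - E(n(-8, -1)) = 2844 - (-34 + 1) = 2844 - 1*(-33) = 2844 + 33 = 2877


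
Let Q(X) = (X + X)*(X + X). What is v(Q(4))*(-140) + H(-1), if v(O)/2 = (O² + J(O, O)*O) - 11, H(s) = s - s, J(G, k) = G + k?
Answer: -3437560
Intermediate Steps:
H(s) = 0
Q(X) = 4*X² (Q(X) = (2*X)*(2*X) = 4*X²)
v(O) = -22 + 6*O² (v(O) = 2*((O² + (O + O)*O) - 11) = 2*((O² + (2*O)*O) - 11) = 2*((O² + 2*O²) - 11) = 2*(3*O² - 11) = 2*(-11 + 3*O²) = -22 + 6*O²)
v(Q(4))*(-140) + H(-1) = (-22 + 6*(4*4²)²)*(-140) + 0 = (-22 + 6*(4*16)²)*(-140) + 0 = (-22 + 6*64²)*(-140) + 0 = (-22 + 6*4096)*(-140) + 0 = (-22 + 24576)*(-140) + 0 = 24554*(-140) + 0 = -3437560 + 0 = -3437560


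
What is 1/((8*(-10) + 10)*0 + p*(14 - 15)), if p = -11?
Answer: 1/11 ≈ 0.090909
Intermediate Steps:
1/((8*(-10) + 10)*0 + p*(14 - 15)) = 1/((8*(-10) + 10)*0 - 11*(14 - 15)) = 1/((-80 + 10)*0 - 11*(-1)) = 1/(-70*0 + 11) = 1/(0 + 11) = 1/11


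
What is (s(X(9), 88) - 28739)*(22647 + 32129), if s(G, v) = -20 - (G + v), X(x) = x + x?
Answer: -1581109240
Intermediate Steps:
X(x) = 2*x
s(G, v) = -20 - G - v (s(G, v) = -20 + (-G - v) = -20 - G - v)
(s(X(9), 88) - 28739)*(22647 + 32129) = ((-20 - 2*9 - 1*88) - 28739)*(22647 + 32129) = ((-20 - 1*18 - 88) - 28739)*54776 = ((-20 - 18 - 88) - 28739)*54776 = (-126 - 28739)*54776 = -28865*54776 = -1581109240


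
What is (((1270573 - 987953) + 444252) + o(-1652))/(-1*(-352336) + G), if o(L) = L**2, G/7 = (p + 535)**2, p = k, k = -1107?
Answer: 431997/330328 ≈ 1.3078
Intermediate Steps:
p = -1107
G = 2290288 (G = 7*(-1107 + 535)**2 = 7*(-572)**2 = 7*327184 = 2290288)
(((1270573 - 987953) + 444252) + o(-1652))/(-1*(-352336) + G) = (((1270573 - 987953) + 444252) + (-1652)**2)/(-1*(-352336) + 2290288) = ((282620 + 444252) + 2729104)/(352336 + 2290288) = (726872 + 2729104)/2642624 = 3455976*(1/2642624) = 431997/330328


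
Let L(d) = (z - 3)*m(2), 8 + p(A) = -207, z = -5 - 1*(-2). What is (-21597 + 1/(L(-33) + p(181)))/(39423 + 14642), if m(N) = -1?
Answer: -4513774/11299585 ≈ -0.39946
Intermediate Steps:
z = -3 (z = -5 + 2 = -3)
p(A) = -215 (p(A) = -8 - 207 = -215)
L(d) = 6 (L(d) = (-3 - 3)*(-1) = -6*(-1) = 6)
(-21597 + 1/(L(-33) + p(181)))/(39423 + 14642) = (-21597 + 1/(6 - 215))/(39423 + 14642) = (-21597 + 1/(-209))/54065 = (-21597 - 1/209)*(1/54065) = -4513774/209*1/54065 = -4513774/11299585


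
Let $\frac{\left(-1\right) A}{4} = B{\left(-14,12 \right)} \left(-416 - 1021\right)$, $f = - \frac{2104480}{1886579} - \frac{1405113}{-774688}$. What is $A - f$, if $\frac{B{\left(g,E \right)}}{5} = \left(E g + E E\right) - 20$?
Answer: $- \frac{1848168248217121307}{1461510112352} \approx -1.2646 \cdot 10^{6}$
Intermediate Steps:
$B{\left(g,E \right)} = -100 + 5 E^{2} + 5 E g$ ($B{\left(g,E \right)} = 5 \left(\left(E g + E E\right) - 20\right) = 5 \left(\left(E g + E^{2}\right) - 20\right) = 5 \left(\left(E^{2} + E g\right) - 20\right) = 5 \left(-20 + E^{2} + E g\right) = -100 + 5 E^{2} + 5 E g$)
$f = \frac{1020541276187}{1461510112352}$ ($f = \left(-2104480\right) \frac{1}{1886579} - - \frac{1405113}{774688} = - \frac{2104480}{1886579} + \frac{1405113}{774688} = \frac{1020541276187}{1461510112352} \approx 0.69828$)
$A = -1264560$ ($A = - 4 \left(-100 + 5 \cdot 12^{2} + 5 \cdot 12 \left(-14\right)\right) \left(-416 - 1021\right) = - 4 \left(-100 + 5 \cdot 144 - 840\right) \left(-1437\right) = - 4 \left(-100 + 720 - 840\right) \left(-1437\right) = - 4 \left(\left(-220\right) \left(-1437\right)\right) = \left(-4\right) 316140 = -1264560$)
$A - f = -1264560 - \frac{1020541276187}{1461510112352} = - \frac{1848168248217121307}{1461510112352}$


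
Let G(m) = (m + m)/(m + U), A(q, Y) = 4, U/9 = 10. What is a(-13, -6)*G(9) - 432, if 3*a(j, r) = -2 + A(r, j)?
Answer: -14252/33 ≈ -431.88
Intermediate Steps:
U = 90 (U = 9*10 = 90)
G(m) = 2*m/(90 + m) (G(m) = (m + m)/(m + 90) = (2*m)/(90 + m) = 2*m/(90 + m))
a(j, r) = ⅔ (a(j, r) = (-2 + 4)/3 = (⅓)*2 = ⅔)
a(-13, -6)*G(9) - 432 = 2*(2*9/(90 + 9))/3 - 432 = 2*(2*9/99)/3 - 432 = 2*(2*9*(1/99))/3 - 432 = (⅔)*(2/11) - 432 = 4/33 - 432 = -14252/33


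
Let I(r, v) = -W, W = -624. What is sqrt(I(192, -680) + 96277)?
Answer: sqrt(96901) ≈ 311.29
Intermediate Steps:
I(r, v) = 624 (I(r, v) = -1*(-624) = 624)
sqrt(I(192, -680) + 96277) = sqrt(624 + 96277) = sqrt(96901)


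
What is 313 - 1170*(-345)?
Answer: 403963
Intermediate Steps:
313 - 1170*(-345) = 313 + 403650 = 403963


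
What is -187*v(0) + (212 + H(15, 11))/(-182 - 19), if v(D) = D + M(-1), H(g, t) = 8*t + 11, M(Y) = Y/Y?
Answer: -37898/201 ≈ -188.55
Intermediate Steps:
M(Y) = 1
H(g, t) = 11 + 8*t
v(D) = 1 + D (v(D) = D + 1 = 1 + D)
-187*v(0) + (212 + H(15, 11))/(-182 - 19) = -187*(1 + 0) + (212 + (11 + 8*11))/(-182 - 19) = -187*1 + (212 + (11 + 88))/(-201) = -187 + (212 + 99)*(-1/201) = -187 + 311*(-1/201) = -187 - 311/201 = -37898/201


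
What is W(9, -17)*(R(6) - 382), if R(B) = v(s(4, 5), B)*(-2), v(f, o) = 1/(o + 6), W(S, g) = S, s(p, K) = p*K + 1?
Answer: -6879/2 ≈ -3439.5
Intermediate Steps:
s(p, K) = 1 + K*p (s(p, K) = K*p + 1 = 1 + K*p)
v(f, o) = 1/(6 + o)
R(B) = -2/(6 + B)
W(9, -17)*(R(6) - 382) = 9*(-2/(6 + 6) - 382) = 9*(-2/12 - 382) = 9*(-2*1/12 - 382) = 9*(-⅙ - 382) = 9*(-2293/6) = -6879/2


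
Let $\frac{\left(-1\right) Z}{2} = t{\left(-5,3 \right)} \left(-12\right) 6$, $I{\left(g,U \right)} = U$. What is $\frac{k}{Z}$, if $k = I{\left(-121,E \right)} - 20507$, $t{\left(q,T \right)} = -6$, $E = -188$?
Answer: $\frac{20695}{864} \approx 23.953$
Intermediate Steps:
$Z = -864$ ($Z = - 2 \left(-6\right) \left(-12\right) 6 = - 2 \cdot 72 \cdot 6 = \left(-2\right) 432 = -864$)
$k = -20695$ ($k = -188 - 20507 = -20695$)
$\frac{k}{Z} = - \frac{20695}{-864} = \left(-20695\right) \left(- \frac{1}{864}\right) = \frac{20695}{864}$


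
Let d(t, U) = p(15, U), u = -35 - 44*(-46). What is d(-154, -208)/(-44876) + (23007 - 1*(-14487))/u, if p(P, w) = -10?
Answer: 7190601/381446 ≈ 18.851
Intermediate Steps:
u = 1989 (u = -35 + 2024 = 1989)
d(t, U) = -10
d(-154, -208)/(-44876) + (23007 - 1*(-14487))/u = -10/(-44876) + (23007 - 1*(-14487))/1989 = -10*(-1/44876) + (23007 + 14487)*(1/1989) = 5/22438 + 37494*(1/1989) = 5/22438 + 4166/221 = 7190601/381446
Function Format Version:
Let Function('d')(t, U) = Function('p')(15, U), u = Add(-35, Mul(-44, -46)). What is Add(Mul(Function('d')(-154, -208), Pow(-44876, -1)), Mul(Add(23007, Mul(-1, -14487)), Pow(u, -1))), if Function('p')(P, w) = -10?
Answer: Rational(7190601, 381446) ≈ 18.851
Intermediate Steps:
u = 1989 (u = Add(-35, 2024) = 1989)
Function('d')(t, U) = -10
Add(Mul(Function('d')(-154, -208), Pow(-44876, -1)), Mul(Add(23007, Mul(-1, -14487)), Pow(u, -1))) = Add(Mul(-10, Pow(-44876, -1)), Mul(Add(23007, Mul(-1, -14487)), Pow(1989, -1))) = Add(Mul(-10, Rational(-1, 44876)), Mul(Add(23007, 14487), Rational(1, 1989))) = Add(Rational(5, 22438), Mul(37494, Rational(1, 1989))) = Add(Rational(5, 22438), Rational(4166, 221)) = Rational(7190601, 381446)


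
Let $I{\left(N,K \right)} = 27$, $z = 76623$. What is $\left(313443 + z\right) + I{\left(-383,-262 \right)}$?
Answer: $390093$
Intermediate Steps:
$\left(313443 + z\right) + I{\left(-383,-262 \right)} = \left(313443 + 76623\right) + 27 = 390066 + 27 = 390093$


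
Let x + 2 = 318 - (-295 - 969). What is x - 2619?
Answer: -1039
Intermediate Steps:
x = 1580 (x = -2 + (318 - (-295 - 969)) = -2 + (318 - 1*(-1264)) = -2 + (318 + 1264) = -2 + 1582 = 1580)
x - 2619 = 1580 - 2619 = -1039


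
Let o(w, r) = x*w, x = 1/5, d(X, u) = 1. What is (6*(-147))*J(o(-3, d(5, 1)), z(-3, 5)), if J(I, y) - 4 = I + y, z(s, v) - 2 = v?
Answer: -45864/5 ≈ -9172.8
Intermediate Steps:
z(s, v) = 2 + v
x = 1/5 ≈ 0.20000
o(w, r) = w/5
J(I, y) = 4 + I + y (J(I, y) = 4 + (I + y) = 4 + I + y)
(6*(-147))*J(o(-3, d(5, 1)), z(-3, 5)) = (6*(-147))*(4 + (1/5)*(-3) + (2 + 5)) = -882*(4 - 3/5 + 7) = -882*52/5 = -45864/5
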